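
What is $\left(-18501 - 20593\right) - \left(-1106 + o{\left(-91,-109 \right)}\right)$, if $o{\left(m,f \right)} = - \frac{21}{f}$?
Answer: $- \frac{4140713}{109} \approx -37988.0$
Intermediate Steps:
$\left(-18501 - 20593\right) - \left(-1106 + o{\left(-91,-109 \right)}\right) = \left(-18501 - 20593\right) + \left(2 \cdot 553 - - \frac{21}{-109}\right) = -39094 + \left(1106 - \left(-21\right) \left(- \frac{1}{109}\right)\right) = -39094 + \left(1106 - \frac{21}{109}\right) = -39094 + \frac{120533}{109} = - \frac{4140713}{109}$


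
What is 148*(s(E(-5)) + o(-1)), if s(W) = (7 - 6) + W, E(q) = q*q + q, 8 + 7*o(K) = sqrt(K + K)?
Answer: 20572/7 + 148*I*sqrt(2)/7 ≈ 2938.9 + 29.901*I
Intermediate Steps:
o(K) = -8/7 + sqrt(2)*sqrt(K)/7 (o(K) = -8/7 + sqrt(K + K)/7 = -8/7 + sqrt(2*K)/7 = -8/7 + (sqrt(2)*sqrt(K))/7 = -8/7 + sqrt(2)*sqrt(K)/7)
E(q) = q + q**2 (E(q) = q**2 + q = q + q**2)
s(W) = 1 + W
148*(s(E(-5)) + o(-1)) = 148*((1 - 5*(1 - 5)) + (-8/7 + sqrt(2)*sqrt(-1)/7)) = 148*((1 - 5*(-4)) + (-8/7 + sqrt(2)*I/7)) = 148*((1 + 20) + (-8/7 + I*sqrt(2)/7)) = 148*(21 + (-8/7 + I*sqrt(2)/7)) = 148*(139/7 + I*sqrt(2)/7) = 20572/7 + 148*I*sqrt(2)/7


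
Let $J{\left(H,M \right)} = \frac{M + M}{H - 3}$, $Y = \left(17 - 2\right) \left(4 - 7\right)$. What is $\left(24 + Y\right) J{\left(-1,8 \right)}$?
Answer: $84$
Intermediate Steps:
$Y = -45$ ($Y = 15 \left(-3\right) = -45$)
$J{\left(H,M \right)} = \frac{2 M}{-3 + H}$
$\left(24 + Y\right) J{\left(-1,8 \right)} = \left(24 - 45\right) 2 \cdot 8 \frac{1}{-3 - 1} = - 21 \cdot 2 \cdot 8 \frac{1}{-4} = - 21 \cdot 2 \cdot 8 \left(- \frac{1}{4}\right) = \left(-21\right) \left(-4\right) = 84$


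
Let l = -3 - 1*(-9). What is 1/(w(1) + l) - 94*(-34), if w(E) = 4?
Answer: 31961/10 ≈ 3196.1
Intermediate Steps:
l = 6 (l = -3 + 9 = 6)
1/(w(1) + l) - 94*(-34) = 1/(4 + 6) - 94*(-34) = 1/10 + 3196 = ⅒ + 3196 = 31961/10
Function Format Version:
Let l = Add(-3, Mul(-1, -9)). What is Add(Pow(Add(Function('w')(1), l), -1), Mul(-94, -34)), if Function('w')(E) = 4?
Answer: Rational(31961, 10) ≈ 3196.1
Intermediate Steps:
l = 6 (l = Add(-3, 9) = 6)
Add(Pow(Add(Function('w')(1), l), -1), Mul(-94, -34)) = Add(Pow(Add(4, 6), -1), Mul(-94, -34)) = Add(Pow(10, -1), 3196) = Add(Rational(1, 10), 3196) = Rational(31961, 10)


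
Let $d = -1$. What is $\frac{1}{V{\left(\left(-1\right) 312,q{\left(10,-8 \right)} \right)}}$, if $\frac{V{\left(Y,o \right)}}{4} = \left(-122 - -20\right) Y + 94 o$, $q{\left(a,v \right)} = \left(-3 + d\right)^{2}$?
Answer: $\frac{1}{133312} \approx 7.5012 \cdot 10^{-6}$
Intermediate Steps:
$q{\left(a,v \right)} = 16$ ($q{\left(a,v \right)} = \left(-3 - 1\right)^{2} = \left(-4\right)^{2} = 16$)
$V{\left(Y,o \right)} = - 408 Y + 376 o$ ($V{\left(Y,o \right)} = 4 \left(\left(-122 - -20\right) Y + 94 o\right) = 4 \left(\left(-122 + 20\right) Y + 94 o\right) = 4 \left(- 102 Y + 94 o\right) = - 408 Y + 376 o$)
$\frac{1}{V{\left(\left(-1\right) 312,q{\left(10,-8 \right)} \right)}} = \frac{1}{- 408 \left(\left(-1\right) 312\right) + 376 \cdot 16} = \frac{1}{\left(-408\right) \left(-312\right) + 6016} = \frac{1}{127296 + 6016} = \frac{1}{133312}$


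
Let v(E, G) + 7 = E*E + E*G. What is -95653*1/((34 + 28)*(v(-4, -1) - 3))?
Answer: -95653/620 ≈ -154.28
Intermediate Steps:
v(E, G) = -7 + E² + E*G (v(E, G) = -7 + (E*E + E*G) = -7 + (E² + E*G) = -7 + E² + E*G)
-95653*1/((34 + 28)*(v(-4, -1) - 3)) = -95653*1/((34 + 28)*((-7 + (-4)² - 4*(-1)) - 3)) = -95653*1/(62*((-7 + 16 + 4) - 3)) = -95653*1/(62*(13 - 3)) = -95653/(62*10) = -95653/620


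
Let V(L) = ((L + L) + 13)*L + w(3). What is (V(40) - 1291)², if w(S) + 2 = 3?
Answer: 5904900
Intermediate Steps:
w(S) = 1 (w(S) = -2 + 3 = 1)
V(L) = 1 + L*(13 + 2*L) (V(L) = ((L + L) + 13)*L + 1 = (2*L + 13)*L + 1 = (13 + 2*L)*L + 1 = L*(13 + 2*L) + 1 = 1 + L*(13 + 2*L))
(V(40) - 1291)² = ((1 + 2*40² + 13*40) - 1291)² = ((1 + 2*1600 + 520) - 1291)² = ((1 + 3200 + 520) - 1291)² = (3721 - 1291)² = 2430² = 5904900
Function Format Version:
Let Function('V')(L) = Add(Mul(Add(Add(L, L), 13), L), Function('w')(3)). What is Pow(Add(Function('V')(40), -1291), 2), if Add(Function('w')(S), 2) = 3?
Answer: 5904900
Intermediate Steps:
Function('w')(S) = 1 (Function('w')(S) = Add(-2, 3) = 1)
Function('V')(L) = Add(1, Mul(L, Add(13, Mul(2, L)))) (Function('V')(L) = Add(Mul(Add(Add(L, L), 13), L), 1) = Add(Mul(Add(Mul(2, L), 13), L), 1) = Add(Mul(Add(13, Mul(2, L)), L), 1) = Add(Mul(L, Add(13, Mul(2, L))), 1) = Add(1, Mul(L, Add(13, Mul(2, L)))))
Pow(Add(Function('V')(40), -1291), 2) = Pow(Add(Add(1, Mul(2, Pow(40, 2)), Mul(13, 40)), -1291), 2) = Pow(Add(Add(1, Mul(2, 1600), 520), -1291), 2) = Pow(Add(Add(1, 3200, 520), -1291), 2) = Pow(Add(3721, -1291), 2) = Pow(2430, 2) = 5904900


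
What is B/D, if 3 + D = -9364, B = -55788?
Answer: 55788/9367 ≈ 5.9558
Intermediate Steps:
D = -9367 (D = -3 - 9364 = -9367)
B/D = -55788/(-9367) = -55788*(-1/9367) = 55788/9367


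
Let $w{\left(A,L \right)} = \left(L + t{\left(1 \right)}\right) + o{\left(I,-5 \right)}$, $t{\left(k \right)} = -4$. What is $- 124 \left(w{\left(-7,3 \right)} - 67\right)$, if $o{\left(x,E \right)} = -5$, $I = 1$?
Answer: $9052$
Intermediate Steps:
$w{\left(A,L \right)} = -9 + L$ ($w{\left(A,L \right)} = \left(L - 4\right) - 5 = \left(-4 + L\right) - 5 = -9 + L$)
$- 124 \left(w{\left(-7,3 \right)} - 67\right) = - 124 \left(\left(-9 + 3\right) - 67\right) = - 124 \left(-6 - 67\right) = \left(-124\right) \left(-73\right) = 9052$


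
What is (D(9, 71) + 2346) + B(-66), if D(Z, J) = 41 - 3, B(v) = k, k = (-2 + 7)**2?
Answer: 2409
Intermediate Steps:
k = 25 (k = 5**2 = 25)
B(v) = 25
D(Z, J) = 38
(D(9, 71) + 2346) + B(-66) = (38 + 2346) + 25 = 2384 + 25 = 2409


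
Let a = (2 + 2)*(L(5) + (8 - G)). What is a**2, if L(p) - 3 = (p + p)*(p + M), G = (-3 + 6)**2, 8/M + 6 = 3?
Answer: 92416/9 ≈ 10268.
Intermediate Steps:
M = -8/3 (M = 8/(-6 + 3) = 8/(-3) = 8*(-1/3) = -8/3 ≈ -2.6667)
G = 9 (G = 3**2 = 9)
L(p) = 3 + 2*p*(-8/3 + p) (L(p) = 3 + (p + p)*(p - 8/3) = 3 + (2*p)*(-8/3 + p) = 3 + 2*p*(-8/3 + p))
a = 304/3 (a = (2 + 2)*((3 + 2*5**2 - 16/3*5) + (8 - 1*9)) = 4*((3 + 2*25 - 80/3) + (8 - 9)) = 4*((3 + 50 - 80/3) - 1) = 4*(79/3 - 1) = 4*(76/3) = 304/3 ≈ 101.33)
a**2 = (304/3)**2 = 92416/9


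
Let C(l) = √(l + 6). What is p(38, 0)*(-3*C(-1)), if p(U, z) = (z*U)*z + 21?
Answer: -63*√5 ≈ -140.87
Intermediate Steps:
p(U, z) = 21 + U*z² (p(U, z) = (U*z)*z + 21 = U*z² + 21 = 21 + U*z²)
C(l) = √(6 + l)
p(38, 0)*(-3*C(-1)) = (21 + 38*0²)*(-3*√(6 - 1)) = (21 + 38*0)*(-3*√5) = (21 + 0)*(-3*√5) = 21*(-3*√5) = -63*√5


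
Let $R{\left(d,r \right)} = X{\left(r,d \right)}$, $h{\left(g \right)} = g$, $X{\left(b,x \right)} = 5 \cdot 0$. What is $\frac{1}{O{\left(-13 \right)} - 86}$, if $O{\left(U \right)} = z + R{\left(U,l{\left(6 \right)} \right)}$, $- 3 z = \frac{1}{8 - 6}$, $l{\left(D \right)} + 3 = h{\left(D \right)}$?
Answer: $- \frac{6}{517} \approx -0.011605$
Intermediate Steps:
$X{\left(b,x \right)} = 0$
$l{\left(D \right)} = -3 + D$
$z = - \frac{1}{6}$ ($z = - \frac{1}{3 \left(8 - 6\right)} = - \frac{1}{3 \cdot 2} = \left(- \frac{1}{3}\right) \frac{1}{2} = - \frac{1}{6} \approx -0.16667$)
$R{\left(d,r \right)} = 0$
$O{\left(U \right)} = - \frac{1}{6}$ ($O{\left(U \right)} = - \frac{1}{6} + 0 = - \frac{1}{6}$)
$\frac{1}{O{\left(-13 \right)} - 86} = \frac{1}{- \frac{1}{6} - 86} = \frac{1}{- \frac{517}{6}} = - \frac{6}{517}$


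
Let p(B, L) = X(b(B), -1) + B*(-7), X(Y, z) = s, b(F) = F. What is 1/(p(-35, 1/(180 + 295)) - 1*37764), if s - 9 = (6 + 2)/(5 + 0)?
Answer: -5/187542 ≈ -2.6661e-5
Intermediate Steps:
s = 53/5 (s = 9 + (6 + 2)/(5 + 0) = 9 + 8/5 = 53/5 ≈ 10.600)
X(Y, z) = 53/5
p(B, L) = 53/5 - 7*B (p(B, L) = 53/5 + B*(-7) = 53/5 - 7*B)
1/(p(-35, 1/(180 + 295)) - 1*37764) = 1/((53/5 - 7*(-35)) - 1*37764) = 1/((53/5 + 245) - 37764) = 1/(1278/5 - 37764) = 1/(-187542/5) = -5/187542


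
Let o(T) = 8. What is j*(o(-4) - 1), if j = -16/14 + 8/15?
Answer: -64/15 ≈ -4.2667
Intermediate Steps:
j = -64/105 (j = -16*1/14 + 8*(1/15) = -8/7 + 8/15 = -64/105 ≈ -0.60952)
j*(o(-4) - 1) = -64*(8 - 1)/105 = -64/105*7 = -64/15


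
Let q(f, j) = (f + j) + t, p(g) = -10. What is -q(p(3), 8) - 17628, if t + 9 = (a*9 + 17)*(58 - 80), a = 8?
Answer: -15659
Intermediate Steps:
t = -1967 (t = -9 + (8*9 + 17)*(58 - 80) = -9 + (72 + 17)*(-22) = -9 + 89*(-22) = -9 - 1958 = -1967)
q(f, j) = -1967 + f + j (q(f, j) = (f + j) - 1967 = -1967 + f + j)
-q(p(3), 8) - 17628 = -(-1967 - 10 + 8) - 17628 = -1*(-1969) - 17628 = 1969 - 17628 = -15659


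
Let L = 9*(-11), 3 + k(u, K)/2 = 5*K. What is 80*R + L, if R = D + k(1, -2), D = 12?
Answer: -1219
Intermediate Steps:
k(u, K) = -6 + 10*K (k(u, K) = -6 + 2*(5*K) = -6 + 10*K)
R = -14 (R = 12 + (-6 + 10*(-2)) = 12 + (-6 - 20) = 12 - 26 = -14)
L = -99
80*R + L = 80*(-14) - 99 = -1120 - 99 = -1219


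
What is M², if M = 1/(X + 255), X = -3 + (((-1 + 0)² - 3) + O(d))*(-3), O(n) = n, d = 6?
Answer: 1/57600 ≈ 1.7361e-5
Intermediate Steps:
X = -15 (X = -3 + (((-1 + 0)² - 3) + 6)*(-3) = -3 + (((-1)² - 3) + 6)*(-3) = -3 + ((1 - 3) + 6)*(-3) = -3 + (-2 + 6)*(-3) = -3 + 4*(-3) = -3 - 12 = -15)
M = 1/240 (M = 1/(-15 + 255) = 1/240 ≈ 0.0041667)
M² = (1/240)² = 1/57600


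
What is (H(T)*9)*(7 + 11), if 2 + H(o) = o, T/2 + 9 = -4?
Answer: -4536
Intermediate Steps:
T = -26 (T = -18 + 2*(-4) = -18 - 8 = -26)
H(o) = -2 + o
(H(T)*9)*(7 + 11) = ((-2 - 26)*9)*(7 + 11) = -28*9*18 = -252*18 = -4536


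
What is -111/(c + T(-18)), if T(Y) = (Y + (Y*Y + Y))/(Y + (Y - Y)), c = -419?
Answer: 37/145 ≈ 0.25517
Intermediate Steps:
T(Y) = (Y² + 2*Y)/Y (T(Y) = (Y + (Y² + Y))/(Y + 0) = (Y + (Y + Y²))/Y = (Y² + 2*Y)/Y)
-111/(c + T(-18)) = -111/(-419 + (2 - 18)) = -111/(-419 - 16) = -111/(-435) = -1/435*(-111) = 37/145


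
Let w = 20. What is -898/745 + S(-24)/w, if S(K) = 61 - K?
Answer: 9073/2980 ≈ 3.0446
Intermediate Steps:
-898/745 + S(-24)/w = -898/745 + (61 - 1*(-24))/20 = -898*1/745 + (61 + 24)*(1/20) = -898/745 + 85*(1/20) = -898/745 + 17/4 = 9073/2980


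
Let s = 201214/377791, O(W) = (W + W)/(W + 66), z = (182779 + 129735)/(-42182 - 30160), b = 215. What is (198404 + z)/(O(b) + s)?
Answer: 10730033105645227/111565253664 ≈ 96177.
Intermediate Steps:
z = -156257/36171 (z = 312514/(-72342) = 312514*(-1/72342) = -156257/36171 ≈ -4.3200)
O(W) = 2*W/(66 + W) (O(W) = (2*W)/(66 + W) = 2*W/(66 + W))
s = 2834/5321 (s = 201214*(1/377791) = 2834/5321 ≈ 0.53261)
(198404 + z)/(O(b) + s) = (198404 - 156257/36171)/(2*215/(66 + 215) + 2834/5321) = 7176314827/(36171*(2*215/281 + 2834/5321)) = 7176314827/(36171*(2*215*(1/281) + 2834/5321)) = 7176314827/(36171*(430/281 + 2834/5321)) = 7176314827/(36171*(3084384/1495201)) = (7176314827/36171)*(1495201/3084384) = 10730033105645227/111565253664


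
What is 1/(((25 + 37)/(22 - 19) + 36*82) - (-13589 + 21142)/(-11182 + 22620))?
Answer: 4902/14568775 ≈ 0.00033647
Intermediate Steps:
1/(((25 + 37)/(22 - 19) + 36*82) - (-13589 + 21142)/(-11182 + 22620)) = 1/((62/3 + 2952) - 7553/11438) = 1/((62*(⅓) + 2952) - 7553/11438) = 1/((62/3 + 2952) - 1*1079/1634) = 1/(8918/3 - 1079/1634) = 1/(14568775/4902) = 4902/14568775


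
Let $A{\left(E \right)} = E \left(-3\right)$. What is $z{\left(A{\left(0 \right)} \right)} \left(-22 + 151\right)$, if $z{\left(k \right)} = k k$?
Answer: $0$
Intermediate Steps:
$A{\left(E \right)} = - 3 E$
$z{\left(k \right)} = k^{2}$
$z{\left(A{\left(0 \right)} \right)} \left(-22 + 151\right) = \left(\left(-3\right) 0\right)^{2} \left(-22 + 151\right) = 0^{2} \cdot 129 = 0 \cdot 129 = 0$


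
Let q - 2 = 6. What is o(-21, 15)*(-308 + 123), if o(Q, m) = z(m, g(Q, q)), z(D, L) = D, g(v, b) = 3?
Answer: -2775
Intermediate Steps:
q = 8 (q = 2 + 6 = 8)
o(Q, m) = m
o(-21, 15)*(-308 + 123) = 15*(-308 + 123) = 15*(-185) = -2775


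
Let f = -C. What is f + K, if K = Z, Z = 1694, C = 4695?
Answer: -3001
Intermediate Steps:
K = 1694
f = -4695 (f = -1*4695 = -4695)
f + K = -4695 + 1694 = -3001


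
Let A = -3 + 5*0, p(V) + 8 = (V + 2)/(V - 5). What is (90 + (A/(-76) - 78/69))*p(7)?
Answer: -1087891/3496 ≈ -311.18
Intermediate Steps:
p(V) = -8 + (2 + V)/(-5 + V) (p(V) = -8 + (V + 2)/(V - 5) = -8 + (2 + V)/(-5 + V))
A = -3 (A = -3 + 0 = -3)
(90 + (A/(-76) - 78/69))*p(7) = (90 + (-3/(-76) - 78/69))*(7*(6 - 1*7)/(-5 + 7)) = (90 + (-3*(-1/76) - 78*1/69))*(7*(6 - 7)/2) = (90 + (3/76 - 26/23))*(7*(½)*(-1)) = (90 - 1907/1748)*(-7/2) = (155413/1748)*(-7/2) = -1087891/3496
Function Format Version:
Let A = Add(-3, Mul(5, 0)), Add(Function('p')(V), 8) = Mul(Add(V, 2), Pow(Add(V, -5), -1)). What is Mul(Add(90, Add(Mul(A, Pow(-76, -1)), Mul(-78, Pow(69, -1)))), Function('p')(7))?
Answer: Rational(-1087891, 3496) ≈ -311.18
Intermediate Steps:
Function('p')(V) = Add(-8, Mul(Pow(Add(-5, V), -1), Add(2, V))) (Function('p')(V) = Add(-8, Mul(Add(V, 2), Pow(Add(V, -5), -1))) = Add(-8, Mul(Add(2, V), Pow(Add(-5, V), -1))) = Add(-8, Mul(Pow(Add(-5, V), -1), Add(2, V))))
A = -3 (A = Add(-3, 0) = -3)
Mul(Add(90, Add(Mul(A, Pow(-76, -1)), Mul(-78, Pow(69, -1)))), Function('p')(7)) = Mul(Add(90, Add(Mul(-3, Pow(-76, -1)), Mul(-78, Pow(69, -1)))), Mul(7, Pow(Add(-5, 7), -1), Add(6, Mul(-1, 7)))) = Mul(Add(90, Add(Mul(-3, Rational(-1, 76)), Mul(-78, Rational(1, 69)))), Mul(7, Pow(2, -1), Add(6, -7))) = Mul(Add(90, Add(Rational(3, 76), Rational(-26, 23))), Mul(7, Rational(1, 2), -1)) = Mul(Add(90, Rational(-1907, 1748)), Rational(-7, 2)) = Mul(Rational(155413, 1748), Rational(-7, 2)) = Rational(-1087891, 3496)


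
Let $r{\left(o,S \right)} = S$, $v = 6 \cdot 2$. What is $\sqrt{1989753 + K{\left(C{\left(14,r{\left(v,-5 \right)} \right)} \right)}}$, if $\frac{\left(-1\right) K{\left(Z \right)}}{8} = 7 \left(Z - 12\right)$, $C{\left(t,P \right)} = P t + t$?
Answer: $\sqrt{1993561} \approx 1411.9$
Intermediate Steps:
$v = 12$
$C{\left(t,P \right)} = t + P t$
$K{\left(Z \right)} = 672 - 56 Z$ ($K{\left(Z \right)} = - 8 \cdot 7 \left(Z - 12\right) = - 8 \cdot 7 \left(-12 + Z\right) = - 8 \left(-84 + 7 Z\right) = 672 - 56 Z$)
$\sqrt{1989753 + K{\left(C{\left(14,r{\left(v,-5 \right)} \right)} \right)}} = \sqrt{1989753 - \left(-672 + 56 \cdot 14 \left(1 - 5\right)\right)} = \sqrt{1989753 - \left(-672 + 56 \cdot 14 \left(-4\right)\right)} = \sqrt{1989753 + \left(672 - -3136\right)} = \sqrt{1989753 + \left(672 + 3136\right)} = \sqrt{1989753 + 3808} = \sqrt{1993561}$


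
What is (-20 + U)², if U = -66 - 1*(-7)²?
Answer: 18225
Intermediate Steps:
U = -115 (U = -66 - 1*49 = -66 - 49 = -115)
(-20 + U)² = (-20 - 115)² = (-135)² = 18225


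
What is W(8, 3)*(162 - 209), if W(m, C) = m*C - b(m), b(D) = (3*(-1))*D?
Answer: -2256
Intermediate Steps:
b(D) = -3*D
W(m, C) = 3*m + C*m (W(m, C) = m*C - (-3)*m = C*m + 3*m = 3*m + C*m)
W(8, 3)*(162 - 209) = (8*(3 + 3))*(162 - 209) = (8*6)*(-47) = 48*(-47) = -2256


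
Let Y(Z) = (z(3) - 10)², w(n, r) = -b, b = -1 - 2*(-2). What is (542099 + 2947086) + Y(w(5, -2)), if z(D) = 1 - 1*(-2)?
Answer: 3489234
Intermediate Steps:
z(D) = 3 (z(D) = 1 + 2 = 3)
b = 3 (b = -1 + 4 = 3)
w(n, r) = -3 (w(n, r) = -1*3 = -3)
Y(Z) = 49 (Y(Z) = (3 - 10)² = (-7)² = 49)
(542099 + 2947086) + Y(w(5, -2)) = (542099 + 2947086) + 49 = 3489185 + 49 = 3489234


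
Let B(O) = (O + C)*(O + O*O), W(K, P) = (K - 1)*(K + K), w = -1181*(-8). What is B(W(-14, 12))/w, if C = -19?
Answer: 17726205/2362 ≈ 7504.7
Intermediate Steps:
w = 9448
W(K, P) = 2*K*(-1 + K) (W(K, P) = (-1 + K)*(2*K) = 2*K*(-1 + K))
B(O) = (-19 + O)*(O + O²) (B(O) = (O - 19)*(O + O*O) = (-19 + O)*(O + O²))
B(W(-14, 12))/w = ((2*(-14)*(-1 - 14))*(-19 + (2*(-14)*(-1 - 14))² - 36*(-14)*(-1 - 14)))/9448 = ((2*(-14)*(-15))*(-19 + (2*(-14)*(-15))² - 36*(-14)*(-15)))*(1/9448) = (420*(-19 + 420² - 18*420))*(1/9448) = (420*(-19 + 176400 - 7560))*(1/9448) = (420*168821)*(1/9448) = 70904820*(1/9448) = 17726205/2362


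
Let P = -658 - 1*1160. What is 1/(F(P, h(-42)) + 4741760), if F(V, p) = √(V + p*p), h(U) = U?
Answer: 2370880/11242143948827 - 3*I*√6/22484287897654 ≈ 2.1089e-7 - 3.2683e-13*I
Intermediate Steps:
P = -1818 (P = -658 - 1160 = -1818)
F(V, p) = √(V + p²)
1/(F(P, h(-42)) + 4741760) = 1/(√(-1818 + (-42)²) + 4741760) = 1/(√(-1818 + 1764) + 4741760) = 1/(√(-54) + 4741760) = 1/(3*I*√6 + 4741760) = 1/(4741760 + 3*I*√6)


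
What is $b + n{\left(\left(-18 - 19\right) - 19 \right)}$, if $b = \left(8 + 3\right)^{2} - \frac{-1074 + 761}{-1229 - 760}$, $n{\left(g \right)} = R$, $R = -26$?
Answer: $\frac{188642}{1989} \approx 94.843$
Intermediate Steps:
$n{\left(g \right)} = -26$
$b = \frac{240356}{1989}$ ($b = 11^{2} - - \frac{313}{-1989} = 121 - \left(-313\right) \left(- \frac{1}{1989}\right) = 121 - \frac{313}{1989} = \frac{240356}{1989} \approx 120.84$)
$b + n{\left(\left(-18 - 19\right) - 19 \right)} = \frac{240356}{1989} - 26 = \frac{188642}{1989}$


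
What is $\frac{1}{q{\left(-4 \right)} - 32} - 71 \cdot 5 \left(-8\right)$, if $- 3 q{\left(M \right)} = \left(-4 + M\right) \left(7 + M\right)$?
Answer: $\frac{68159}{24} \approx 2840.0$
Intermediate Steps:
$q{\left(M \right)} = - \frac{\left(-4 + M\right) \left(7 + M\right)}{3}$
$\frac{1}{q{\left(-4 \right)} - 32} - 71 \cdot 5 \left(-8\right) = \frac{1}{\left(\frac{28}{3} - -4 - \frac{\left(-4\right)^{2}}{3}\right) - 32} - 71 \cdot 5 \left(-8\right) = \frac{1}{\left(\frac{28}{3} + 4 - \frac{16}{3}\right) - 32} - -2840 = \frac{1}{\left(\frac{28}{3} + 4 - \frac{16}{3}\right) - 32} + 2840 = \frac{1}{8 - 32} + 2840 = \frac{1}{-24} + 2840 = - \frac{1}{24} + 2840 = \frac{68159}{24}$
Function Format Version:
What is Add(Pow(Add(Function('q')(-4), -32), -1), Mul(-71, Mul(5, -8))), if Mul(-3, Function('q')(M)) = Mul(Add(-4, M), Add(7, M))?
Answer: Rational(68159, 24) ≈ 2840.0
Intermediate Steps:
Function('q')(M) = Mul(Rational(-1, 3), Add(-4, M), Add(7, M)) (Function('q')(M) = Mul(Rational(-1, 3), Mul(Add(-4, M), Add(7, M))) = Mul(Rational(-1, 3), Add(-4, M), Add(7, M)))
Add(Pow(Add(Function('q')(-4), -32), -1), Mul(-71, Mul(5, -8))) = Add(Pow(Add(Add(Rational(28, 3), Mul(-1, -4), Mul(Rational(-1, 3), Pow(-4, 2))), -32), -1), Mul(-71, Mul(5, -8))) = Add(Pow(Add(Add(Rational(28, 3), 4, Mul(Rational(-1, 3), 16)), -32), -1), Mul(-71, -40)) = Add(Pow(Add(Add(Rational(28, 3), 4, Rational(-16, 3)), -32), -1), 2840) = Add(Pow(Add(8, -32), -1), 2840) = Add(Pow(-24, -1), 2840) = Add(Rational(-1, 24), 2840) = Rational(68159, 24)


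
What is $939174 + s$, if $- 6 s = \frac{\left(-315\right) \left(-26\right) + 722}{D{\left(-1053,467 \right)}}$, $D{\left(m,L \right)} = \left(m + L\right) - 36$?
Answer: $\frac{876251570}{933} \approx 9.3918 \cdot 10^{5}$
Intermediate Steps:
$D{\left(m,L \right)} = -36 + L + m$ ($D{\left(m,L \right)} = \left(L + m\right) - 36 = -36 + L + m$)
$s = \frac{2228}{933}$ ($s = - \frac{\left(\left(-315\right) \left(-26\right) + 722\right) \frac{1}{-36 + 467 - 1053}}{6} = - \frac{\left(8190 + 722\right) \frac{1}{-622}}{6} = - \frac{8912 \left(- \frac{1}{622}\right)}{6} = \left(- \frac{1}{6}\right) \left(- \frac{4456}{311}\right) = \frac{2228}{933} \approx 2.388$)
$939174 + s = 939174 + \frac{2228}{933} = \frac{876251570}{933}$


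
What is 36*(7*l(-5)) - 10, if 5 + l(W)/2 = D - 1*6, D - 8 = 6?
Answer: 1502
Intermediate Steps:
D = 14 (D = 8 + 6 = 14)
l(W) = 6 (l(W) = -10 + 2*(14 - 1*6) = -10 + 2*(14 - 6) = -10 + 2*8 = -10 + 16 = 6)
36*(7*l(-5)) - 10 = 36*(7*6) - 10 = 36*42 - 10 = 1512 - 10 = 1502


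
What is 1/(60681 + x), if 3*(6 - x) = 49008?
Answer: 1/44351 ≈ 2.2547e-5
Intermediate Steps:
x = -16330 (x = 6 - 1/3*49008 = 6 - 16336 = -16330)
1/(60681 + x) = 1/(60681 - 16330) = 1/44351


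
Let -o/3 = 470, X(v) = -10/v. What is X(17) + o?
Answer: -23980/17 ≈ -1410.6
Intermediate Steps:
o = -1410 (o = -3*470 = -1410)
X(17) + o = -10/17 - 1410 = -23980/17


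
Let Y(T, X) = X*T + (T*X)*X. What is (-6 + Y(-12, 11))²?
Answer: 2528100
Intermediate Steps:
Y(T, X) = T*X + T*X²
(-6 + Y(-12, 11))² = (-6 - 12*11*(1 + 11))² = (-6 - 12*11*12)² = (-6 - 1584)² = (-1590)² = 2528100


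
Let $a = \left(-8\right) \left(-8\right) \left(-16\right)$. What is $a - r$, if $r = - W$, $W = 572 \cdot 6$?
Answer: $2408$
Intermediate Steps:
$a = -1024$ ($a = 64 \left(-16\right) = -1024$)
$W = 3432$
$r = -3432$ ($r = \left(-1\right) 3432 = -3432$)
$a - r = -1024 - -3432 = -1024 + 3432 = 2408$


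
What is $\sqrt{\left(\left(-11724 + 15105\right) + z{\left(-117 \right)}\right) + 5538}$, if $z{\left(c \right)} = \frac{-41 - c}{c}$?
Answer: $\frac{149 \sqrt{611}}{39} \approx 94.437$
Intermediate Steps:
$z{\left(c \right)} = \frac{-41 - c}{c}$
$\sqrt{\left(\left(-11724 + 15105\right) + z{\left(-117 \right)}\right) + 5538} = \sqrt{\left(\left(-11724 + 15105\right) + \frac{-41 - -117}{-117}\right) + 5538} = \sqrt{\left(3381 - \frac{-41 + 117}{117}\right) + 5538} = \sqrt{\left(3381 - \frac{76}{117}\right) + 5538} = \sqrt{\frac{395501}{117} + 5538} = \sqrt{\frac{1043447}{117}} = \frac{149 \sqrt{611}}{39}$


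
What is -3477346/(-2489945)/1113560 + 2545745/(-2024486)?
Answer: -1764647037862646211/1403324679458435300 ≈ -1.2575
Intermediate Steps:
-3477346/(-2489945)/1113560 + 2545745/(-2024486) = -3477346*(-1/2489945)*(1/1113560) + 2545745*(-1/2024486) = (3477346/2489945)*(1/1113560) - 2545745/2024486 = 1738673/1386351577100 - 2545745/2024486 = -1764647037862646211/1403324679458435300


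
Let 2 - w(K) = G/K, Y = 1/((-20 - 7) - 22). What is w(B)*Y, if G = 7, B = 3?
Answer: 1/147 ≈ 0.0068027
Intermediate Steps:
Y = -1/49 (Y = 1/(-27 - 22) = 1/(-49) = -1/49 ≈ -0.020408)
w(K) = 2 - 7/K
w(B)*Y = (2 - 7/3)*(-1/49) = -⅓*(-1/49) = 1/147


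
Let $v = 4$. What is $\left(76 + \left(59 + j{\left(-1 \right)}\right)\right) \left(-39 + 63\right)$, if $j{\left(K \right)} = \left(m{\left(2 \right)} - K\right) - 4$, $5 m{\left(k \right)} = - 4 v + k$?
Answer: $\frac{15504}{5} \approx 3100.8$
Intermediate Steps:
$m{\left(k \right)} = - \frac{16}{5} + \frac{k}{5}$ ($m{\left(k \right)} = \frac{\left(-4\right) 4 + k}{5} = \frac{-16 + k}{5} = - \frac{16}{5} + \frac{k}{5}$)
$j{\left(K \right)} = - \frac{34}{5} - K$ ($j{\left(K \right)} = \left(\left(- \frac{16}{5} + \frac{1}{5} \cdot 2\right) - K\right) - 4 = \left(\left(- \frac{16}{5} + \frac{2}{5}\right) - K\right) - 4 = \left(- \frac{14}{5} - K\right) - 4 = - \frac{34}{5} - K$)
$\left(76 + \left(59 + j{\left(-1 \right)}\right)\right) \left(-39 + 63\right) = \left(76 + \left(59 - \frac{29}{5}\right)\right) \left(-39 + 63\right) = \left(76 + \left(59 + \left(- \frac{34}{5} + 1\right)\right)\right) 24 = \left(76 + \left(59 - \frac{29}{5}\right)\right) 24 = \left(76 + \frac{266}{5}\right) 24 = \frac{646}{5} \cdot 24 = \frac{15504}{5}$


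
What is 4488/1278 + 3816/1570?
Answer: 993584/167205 ≈ 5.9423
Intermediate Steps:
4488/1278 + 3816/1570 = 4488*(1/1278) + 3816*(1/1570) = 748/213 + 1908/785 = 993584/167205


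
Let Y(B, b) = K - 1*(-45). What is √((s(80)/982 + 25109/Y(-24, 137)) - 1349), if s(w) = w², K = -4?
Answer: 30*I*√328739230/20131 ≈ 27.02*I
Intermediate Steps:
Y(B, b) = 41 (Y(B, b) = -4 - 1*(-45) = -4 + 45 = 41)
√((s(80)/982 + 25109/Y(-24, 137)) - 1349) = √((80²/982 + 25109/41) - 1349) = √((6400*(1/982) + 25109*(1/41)) - 1349) = √((3200/491 + 25109/41) - 1349) = √(12459719/20131 - 1349) = √(-14697000/20131) = 30*I*√328739230/20131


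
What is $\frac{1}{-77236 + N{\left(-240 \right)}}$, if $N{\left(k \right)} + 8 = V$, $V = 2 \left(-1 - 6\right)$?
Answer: $- \frac{1}{77258} \approx -1.2944 \cdot 10^{-5}$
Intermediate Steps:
$V = -14$ ($V = 2 \left(-7\right) = -14$)
$N{\left(k \right)} = -22$ ($N{\left(k \right)} = -8 - 14 = -22$)
$\frac{1}{-77236 + N{\left(-240 \right)}} = \frac{1}{-77236 - 22} = \frac{1}{-77258} = - \frac{1}{77258}$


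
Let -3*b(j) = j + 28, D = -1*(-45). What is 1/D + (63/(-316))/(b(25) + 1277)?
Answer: 1185343/53723160 ≈ 0.022064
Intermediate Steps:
D = 45
b(j) = -28/3 - j/3 (b(j) = -(j + 28)/3 = -(28 + j)/3 = -28/3 - j/3)
1/D + (63/(-316))/(b(25) + 1277) = 1/45 + (63/(-316))/((-28/3 - ⅓*25) + 1277) = 1/45 + (63*(-1/316))/((-28/3 - 25/3) + 1277) = 1/45 - 63/316/(-53/3 + 1277) = 1/45 - 63/316/(3778/3) = 1/45 + (3/3778)*(-63/316) = 1/45 - 189/1193848 = 1185343/53723160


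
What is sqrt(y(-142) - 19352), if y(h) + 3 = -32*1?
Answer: I*sqrt(19387) ≈ 139.24*I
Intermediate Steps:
y(h) = -35 (y(h) = -3 - 32*1 = -3 - 32 = -35)
sqrt(y(-142) - 19352) = sqrt(-35 - 19352) = sqrt(-19387) = I*sqrt(19387)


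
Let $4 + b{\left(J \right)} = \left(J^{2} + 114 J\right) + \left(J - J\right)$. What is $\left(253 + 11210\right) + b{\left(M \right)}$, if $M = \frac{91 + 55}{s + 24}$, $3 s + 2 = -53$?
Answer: $\frac{4352339}{289} \approx 15060.0$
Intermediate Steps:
$s = - \frac{55}{3}$ ($s = - \frac{2}{3} + \frac{1}{3} \left(-53\right) = - \frac{2}{3} - \frac{53}{3} = - \frac{55}{3} \approx -18.333$)
$M = \frac{438}{17}$ ($M = \frac{91 + 55}{- \frac{55}{3} + 24} = \frac{146}{\frac{17}{3}} = 146 \cdot \frac{3}{17} = \frac{438}{17} \approx 25.765$)
$b{\left(J \right)} = -4 + J^{2} + 114 J$ ($b{\left(J \right)} = -4 + \left(\left(J^{2} + 114 J\right) + \left(J - J\right)\right) = -4 + \left(\left(J^{2} + 114 J\right) + 0\right) = -4 + \left(J^{2} + 114 J\right) = -4 + J^{2} + 114 J$)
$\left(253 + 11210\right) + b{\left(M \right)} = \left(253 + 11210\right) + \left(-4 + \left(\frac{438}{17}\right)^{2} + 114 \cdot \frac{438}{17}\right) = 11463 + \left(-4 + \frac{191844}{289} + \frac{49932}{17}\right) = 11463 + \frac{1039532}{289} = \frac{4352339}{289}$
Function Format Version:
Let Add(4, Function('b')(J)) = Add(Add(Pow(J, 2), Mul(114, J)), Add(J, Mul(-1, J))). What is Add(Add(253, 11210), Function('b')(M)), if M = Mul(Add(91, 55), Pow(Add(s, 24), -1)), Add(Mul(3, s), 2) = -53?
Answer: Rational(4352339, 289) ≈ 15060.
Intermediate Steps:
s = Rational(-55, 3) (s = Add(Rational(-2, 3), Mul(Rational(1, 3), -53)) = Add(Rational(-2, 3), Rational(-53, 3)) = Rational(-55, 3) ≈ -18.333)
M = Rational(438, 17) (M = Mul(Add(91, 55), Pow(Add(Rational(-55, 3), 24), -1)) = Mul(146, Pow(Rational(17, 3), -1)) = Mul(146, Rational(3, 17)) = Rational(438, 17) ≈ 25.765)
Function('b')(J) = Add(-4, Pow(J, 2), Mul(114, J)) (Function('b')(J) = Add(-4, Add(Add(Pow(J, 2), Mul(114, J)), Add(J, Mul(-1, J)))) = Add(-4, Add(Add(Pow(J, 2), Mul(114, J)), 0)) = Add(-4, Add(Pow(J, 2), Mul(114, J))) = Add(-4, Pow(J, 2), Mul(114, J)))
Add(Add(253, 11210), Function('b')(M)) = Add(Add(253, 11210), Add(-4, Pow(Rational(438, 17), 2), Mul(114, Rational(438, 17)))) = Add(11463, Add(-4, Rational(191844, 289), Rational(49932, 17))) = Add(11463, Rational(1039532, 289)) = Rational(4352339, 289)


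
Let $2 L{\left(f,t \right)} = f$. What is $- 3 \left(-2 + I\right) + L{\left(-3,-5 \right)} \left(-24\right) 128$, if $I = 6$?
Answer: $4596$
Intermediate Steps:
$L{\left(f,t \right)} = \frac{f}{2}$
$- 3 \left(-2 + I\right) + L{\left(-3,-5 \right)} \left(-24\right) 128 = - 3 \left(-2 + 6\right) + \frac{1}{2} \left(-3\right) \left(-24\right) 128 = \left(-3\right) 4 + \left(- \frac{3}{2}\right) \left(-24\right) 128 = -12 + 36 \cdot 128 = -12 + 4608 = 4596$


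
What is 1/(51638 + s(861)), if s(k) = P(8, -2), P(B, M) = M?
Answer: 1/51636 ≈ 1.9366e-5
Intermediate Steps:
s(k) = -2
1/(51638 + s(861)) = 1/(51638 - 2) = 1/51636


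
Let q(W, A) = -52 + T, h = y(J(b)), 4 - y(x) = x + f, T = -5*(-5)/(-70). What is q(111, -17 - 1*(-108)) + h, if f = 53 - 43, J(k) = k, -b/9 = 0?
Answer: -817/14 ≈ -58.357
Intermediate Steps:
b = 0 (b = -9*0 = 0)
f = 10
T = -5/14 (T = 25*(-1/70) = -5/14 ≈ -0.35714)
y(x) = -6 - x (y(x) = 4 - (x + 10) = 4 - (10 + x) = 4 + (-10 - x) = -6 - x)
h = -6 (h = -6 - 1*0 = -6 + 0 = -6)
q(W, A) = -733/14 (q(W, A) = -52 - 5/14 = -733/14)
q(111, -17 - 1*(-108)) + h = -733/14 - 6 = -817/14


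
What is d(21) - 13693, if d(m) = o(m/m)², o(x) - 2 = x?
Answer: -13684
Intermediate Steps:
o(x) = 2 + x
d(m) = 9 (d(m) = (2 + m/m)² = (2 + 1)² = 3² = 9)
d(21) - 13693 = 9 - 13693 = -13684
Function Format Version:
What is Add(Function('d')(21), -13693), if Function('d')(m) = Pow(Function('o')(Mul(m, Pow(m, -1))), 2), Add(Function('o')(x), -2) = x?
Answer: -13684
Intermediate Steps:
Function('o')(x) = Add(2, x)
Function('d')(m) = 9 (Function('d')(m) = Pow(Add(2, Mul(m, Pow(m, -1))), 2) = Pow(Add(2, 1), 2) = Pow(3, 2) = 9)
Add(Function('d')(21), -13693) = Add(9, -13693) = -13684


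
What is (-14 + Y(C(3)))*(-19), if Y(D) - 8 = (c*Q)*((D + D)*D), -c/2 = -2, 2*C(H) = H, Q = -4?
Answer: 1482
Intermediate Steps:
C(H) = H/2
c = 4 (c = -2*(-2) = 4)
Y(D) = 8 - 32*D² (Y(D) = 8 + (4*(-4))*((D + D)*D) = 8 - 16*2*D*D = 8 - 32*D²)
(-14 + Y(C(3)))*(-19) = (-14 + (8 - 32*((½)*3)²))*(-19) = (-14 + (8 - 32*(3/2)²))*(-19) = (-14 + (8 - 32*9/4))*(-19) = (-14 + (8 - 72))*(-19) = (-14 - 64)*(-19) = -78*(-19) = 1482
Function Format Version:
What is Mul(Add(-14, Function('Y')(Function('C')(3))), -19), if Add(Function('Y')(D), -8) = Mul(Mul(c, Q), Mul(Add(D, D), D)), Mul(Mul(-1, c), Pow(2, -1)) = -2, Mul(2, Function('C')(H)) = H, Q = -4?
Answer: 1482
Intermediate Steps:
Function('C')(H) = Mul(Rational(1, 2), H)
c = 4 (c = Mul(-2, -2) = 4)
Function('Y')(D) = Add(8, Mul(-32, Pow(D, 2))) (Function('Y')(D) = Add(8, Mul(Mul(4, -4), Mul(Add(D, D), D))) = Add(8, Mul(-16, Mul(Mul(2, D), D))) = Add(8, Mul(-16, Mul(2, Pow(D, 2)))) = Add(8, Mul(-32, Pow(D, 2))))
Mul(Add(-14, Function('Y')(Function('C')(3))), -19) = Mul(Add(-14, Add(8, Mul(-32, Pow(Mul(Rational(1, 2), 3), 2)))), -19) = Mul(Add(-14, Add(8, Mul(-32, Pow(Rational(3, 2), 2)))), -19) = Mul(Add(-14, Add(8, Mul(-32, Rational(9, 4)))), -19) = Mul(Add(-14, Add(8, -72)), -19) = Mul(Add(-14, -64), -19) = Mul(-78, -19) = 1482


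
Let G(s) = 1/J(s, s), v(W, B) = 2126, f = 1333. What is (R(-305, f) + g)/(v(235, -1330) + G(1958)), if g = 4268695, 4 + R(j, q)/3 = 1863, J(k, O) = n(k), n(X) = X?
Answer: 8369024576/4162709 ≈ 2010.5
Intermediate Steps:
J(k, O) = k
R(j, q) = 5577 (R(j, q) = -12 + 3*1863 = -12 + 5589 = 5577)
G(s) = 1/s
(R(-305, f) + g)/(v(235, -1330) + G(1958)) = (5577 + 4268695)/(2126 + 1/1958) = 4274272/(2126 + 1/1958) = 4274272/(4162709/1958) = 4274272*(1958/4162709) = 8369024576/4162709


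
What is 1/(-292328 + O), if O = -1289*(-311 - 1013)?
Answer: 1/1414308 ≈ 7.0706e-7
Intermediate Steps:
O = 1706636 (O = -1289*(-1324) = 1706636)
1/(-292328 + O) = 1/(-292328 + 1706636) = 1/1414308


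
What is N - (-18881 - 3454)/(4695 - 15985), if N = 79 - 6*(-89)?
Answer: 1379687/2258 ≈ 611.02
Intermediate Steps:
N = 613 (N = 79 + 534 = 613)
N - (-18881 - 3454)/(4695 - 15985) = 613 - (-18881 - 3454)/(4695 - 15985) = 613 - (-22335)/(-11290) = 613 - (-22335)*(-1)/11290 = 613 - 1*4467/2258 = 613 - 4467/2258 = 1379687/2258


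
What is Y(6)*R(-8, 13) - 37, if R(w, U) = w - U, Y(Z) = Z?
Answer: -163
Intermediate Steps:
Y(6)*R(-8, 13) - 37 = 6*(-8 - 1*13) - 37 = 6*(-8 - 13) - 37 = 6*(-21) - 37 = -126 - 37 = -163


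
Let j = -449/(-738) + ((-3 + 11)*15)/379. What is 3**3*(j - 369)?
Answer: -308853921/31078 ≈ -9938.0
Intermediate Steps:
j = 258731/279702 (j = -449*(-1/738) + (8*15)*(1/379) = 449/738 + 120*(1/379) = 449/738 + 120/379 = 258731/279702 ≈ 0.92502)
3**3*(j - 369) = 3**3*(258731/279702 - 369) = 27*(-102951307/279702) = -308853921/31078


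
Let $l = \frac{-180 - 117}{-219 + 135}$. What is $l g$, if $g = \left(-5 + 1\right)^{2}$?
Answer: $\frac{396}{7} \approx 56.571$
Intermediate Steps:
$l = \frac{99}{28}$ ($l = - \frac{297}{-84} = \left(-297\right) \left(- \frac{1}{84}\right) = \frac{99}{28} \approx 3.5357$)
$g = 16$ ($g = \left(-4\right)^{2} = 16$)
$l g = \frac{99}{28} \cdot 16 = \frac{396}{7}$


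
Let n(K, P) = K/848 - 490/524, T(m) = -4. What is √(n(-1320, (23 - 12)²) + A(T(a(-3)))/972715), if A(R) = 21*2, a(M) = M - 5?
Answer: I*√113646736440583724030/6753560245 ≈ 1.5785*I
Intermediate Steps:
a(M) = -5 + M
n(K, P) = -245/262 + K/848 (n(K, P) = K*(1/848) - 490*1/524 = K/848 - 245/262 = -245/262 + K/848)
A(R) = 42
√(n(-1320, (23 - 12)²) + A(T(a(-3)))/972715) = √((-245/262 + (1/848)*(-1320)) + 42/972715) = √((-245/262 - 165/106) + 42*(1/972715)) = √(-17300/6943 + 42/972715) = √(-16827677894/6753560245) = I*√113646736440583724030/6753560245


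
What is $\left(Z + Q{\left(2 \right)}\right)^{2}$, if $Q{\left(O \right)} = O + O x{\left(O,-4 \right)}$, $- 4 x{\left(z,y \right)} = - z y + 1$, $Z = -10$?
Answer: $\frac{625}{4} \approx 156.25$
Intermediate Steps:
$x{\left(z,y \right)} = - \frac{1}{4} + \frac{y z}{4}$ ($x{\left(z,y \right)} = - \frac{- z y + 1}{4} = - \frac{- y z + 1}{4} = - \frac{1 - y z}{4} = - \frac{1}{4} + \frac{y z}{4}$)
$Q{\left(O \right)} = O + O \left(- \frac{1}{4} - O\right)$ ($Q{\left(O \right)} = O + O \left(- \frac{1}{4} + \frac{1}{4} \left(-4\right) O\right) = O + O \left(- \frac{1}{4} - O\right)$)
$\left(Z + Q{\left(2 \right)}\right)^{2} = \left(-10 + \frac{1}{4} \cdot 2 \left(3 - 8\right)\right)^{2} = \left(-10 + \frac{1}{4} \cdot 2 \left(-5\right)\right)^{2} = \left(-10 - \frac{5}{2}\right)^{2} = \left(- \frac{25}{2}\right)^{2} = \frac{625}{4}$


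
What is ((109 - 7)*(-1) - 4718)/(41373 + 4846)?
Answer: -4820/46219 ≈ -0.10429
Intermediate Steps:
((109 - 7)*(-1) - 4718)/(41373 + 4846) = (102*(-1) - 4718)/46219 = (-102 - 4718)*(1/46219) = -4820*1/46219 = -4820/46219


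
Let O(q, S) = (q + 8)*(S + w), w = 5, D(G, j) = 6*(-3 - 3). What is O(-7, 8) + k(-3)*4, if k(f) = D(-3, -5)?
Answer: -131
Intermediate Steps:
D(G, j) = -36 (D(G, j) = 6*(-6) = -36)
k(f) = -36
O(q, S) = (5 + S)*(8 + q) (O(q, S) = (q + 8)*(S + 5) = (8 + q)*(5 + S) = (5 + S)*(8 + q))
O(-7, 8) + k(-3)*4 = (40 + 5*(-7) + 8*8 + 8*(-7)) - 36*4 = (40 - 35 + 64 - 56) - 144 = 13 - 144 = -131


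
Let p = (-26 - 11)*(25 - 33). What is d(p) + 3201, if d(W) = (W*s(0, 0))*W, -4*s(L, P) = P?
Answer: 3201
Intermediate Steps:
s(L, P) = -P/4
p = 296 (p = -37*(-8) = 296)
d(W) = 0 (d(W) = (W*(-¼*0))*W = (W*0)*W = 0*W = 0)
d(p) + 3201 = 0 + 3201 = 3201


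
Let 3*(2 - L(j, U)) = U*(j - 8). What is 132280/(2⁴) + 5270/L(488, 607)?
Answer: 802917795/97118 ≈ 8267.4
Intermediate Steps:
L(j, U) = 2 - U*(-8 + j)/3 (L(j, U) = 2 - U*(j - 8)/3 = 2 - U*(-8 + j)/3)
132280/(2⁴) + 5270/L(488, 607) = 132280/(2⁴) + 5270/(2 + (8/3)*607 - ⅓*607*488) = 132280/16 + 5270/(2 + 4856/3 - 296216/3) = 132280*(1/16) + 5270/(-97118) = 16535/2 + 5270*(-1/97118) = 16535/2 - 2635/48559 = 802917795/97118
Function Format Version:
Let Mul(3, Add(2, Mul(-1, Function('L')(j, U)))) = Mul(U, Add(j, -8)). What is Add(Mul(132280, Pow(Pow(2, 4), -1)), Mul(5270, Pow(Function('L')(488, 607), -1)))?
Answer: Rational(802917795, 97118) ≈ 8267.4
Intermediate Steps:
Function('L')(j, U) = Add(2, Mul(Rational(-1, 3), U, Add(-8, j))) (Function('L')(j, U) = Add(2, Mul(Rational(-1, 3), Mul(U, Add(j, -8)))) = Add(2, Mul(Rational(-1, 3), Mul(U, Add(-8, j)))) = Add(2, Mul(Rational(-1, 3), U, Add(-8, j))))
Add(Mul(132280, Pow(Pow(2, 4), -1)), Mul(5270, Pow(Function('L')(488, 607), -1))) = Add(Mul(132280, Pow(Pow(2, 4), -1)), Mul(5270, Pow(Add(2, Mul(Rational(8, 3), 607), Mul(Rational(-1, 3), 607, 488)), -1))) = Add(Mul(132280, Pow(16, -1)), Mul(5270, Pow(Add(2, Rational(4856, 3), Rational(-296216, 3)), -1))) = Add(Mul(132280, Rational(1, 16)), Mul(5270, Pow(-97118, -1))) = Add(Rational(16535, 2), Mul(5270, Rational(-1, 97118))) = Add(Rational(16535, 2), Rational(-2635, 48559)) = Rational(802917795, 97118)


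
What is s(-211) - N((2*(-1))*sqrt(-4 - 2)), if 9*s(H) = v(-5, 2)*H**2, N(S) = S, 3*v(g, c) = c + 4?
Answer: 89042/9 + 2*I*sqrt(6) ≈ 9893.6 + 4.899*I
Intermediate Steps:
v(g, c) = 4/3 + c/3 (v(g, c) = (c + 4)/3 = (4 + c)/3 = 4/3 + c/3)
s(H) = 2*H**2/9 (s(H) = ((4/3 + (1/3)*2)*H**2)/9 = ((4/3 + 2/3)*H**2)/9 = (2*H**2)/9 = 2*H**2/9)
s(-211) - N((2*(-1))*sqrt(-4 - 2)) = (2/9)*(-211)**2 - 2*(-1)*sqrt(-4 - 2) = (2/9)*44521 - (-2)*sqrt(-6) = 89042/9 - (-2)*I*sqrt(6) = 89042/9 + 2*I*sqrt(6)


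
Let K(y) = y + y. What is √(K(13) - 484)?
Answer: I*√458 ≈ 21.401*I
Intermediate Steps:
K(y) = 2*y
√(K(13) - 484) = √(2*13 - 484) = √(26 - 484) = √(-458) = I*√458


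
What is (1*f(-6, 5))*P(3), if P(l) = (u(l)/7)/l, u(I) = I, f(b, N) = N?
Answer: 5/7 ≈ 0.71429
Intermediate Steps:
P(l) = 1/7 (P(l) = (l/7)/l = 1/7)
(1*f(-6, 5))*P(3) = (1*5)*(1/7) = 5*(1/7) = 5/7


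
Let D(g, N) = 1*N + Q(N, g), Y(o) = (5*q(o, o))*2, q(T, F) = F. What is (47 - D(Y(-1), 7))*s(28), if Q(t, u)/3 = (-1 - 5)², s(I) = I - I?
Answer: 0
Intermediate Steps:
s(I) = 0
Q(t, u) = 108 (Q(t, u) = 3*(-1 - 5)² = 3*(-6)² = 3*36 = 108)
Y(o) = 10*o (Y(o) = (5*o)*2 = 10*o)
D(g, N) = 108 + N (D(g, N) = 1*N + 108 = N + 108 = 108 + N)
(47 - D(Y(-1), 7))*s(28) = (47 - (108 + 7))*0 = (47 - 1*115)*0 = (47 - 115)*0 = -68*0 = 0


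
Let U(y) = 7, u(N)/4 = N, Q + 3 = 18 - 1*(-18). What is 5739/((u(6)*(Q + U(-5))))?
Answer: 1913/320 ≈ 5.9781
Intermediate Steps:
Q = 33 (Q = -3 + (18 - 1*(-18)) = -3 + (18 + 18) = -3 + 36 = 33)
u(N) = 4*N
5739/((u(6)*(Q + U(-5)))) = 5739/(((4*6)*(33 + 7))) = 5739/((24*40)) = 5739/960 = 5739*(1/960) = 1913/320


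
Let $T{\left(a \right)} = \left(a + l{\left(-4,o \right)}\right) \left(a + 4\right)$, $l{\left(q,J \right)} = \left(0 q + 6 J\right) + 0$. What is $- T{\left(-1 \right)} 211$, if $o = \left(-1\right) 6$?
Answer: $23421$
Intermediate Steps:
$o = -6$
$l{\left(q,J \right)} = 6 J$ ($l{\left(q,J \right)} = \left(0 + 6 J\right) + 0 = 6 J + 0 = 6 J$)
$T{\left(a \right)} = \left(-36 + a\right) \left(4 + a\right)$ ($T{\left(a \right)} = \left(a + 6 \left(-6\right)\right) \left(a + 4\right) = \left(a - 36\right) \left(4 + a\right) = \left(-36 + a\right) \left(4 + a\right)$)
$- T{\left(-1 \right)} 211 = - (-144 + \left(-1\right)^{2} - -32) 211 = - (-144 + 1 + 32) 211 = \left(-1\right) \left(-111\right) 211 = 111 \cdot 211 = 23421$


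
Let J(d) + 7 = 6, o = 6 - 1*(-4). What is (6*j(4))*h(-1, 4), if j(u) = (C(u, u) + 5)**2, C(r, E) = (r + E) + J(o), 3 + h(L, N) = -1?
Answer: -3456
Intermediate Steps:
h(L, N) = -4 (h(L, N) = -3 - 1 = -4)
o = 10 (o = 6 + 4 = 10)
J(d) = -1 (J(d) = -7 + 6 = -1)
C(r, E) = -1 + E + r (C(r, E) = (r + E) - 1 = (E + r) - 1 = -1 + E + r)
j(u) = (4 + 2*u)**2 (j(u) = ((-1 + u + u) + 5)**2 = ((-1 + 2*u) + 5)**2 = (4 + 2*u)**2)
(6*j(4))*h(-1, 4) = (6*(4*(2 + 4)**2))*(-4) = (6*(4*6**2))*(-4) = (6*(4*36))*(-4) = (6*144)*(-4) = 864*(-4) = -3456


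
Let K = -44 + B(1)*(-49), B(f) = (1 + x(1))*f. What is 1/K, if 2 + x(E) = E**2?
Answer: -1/44 ≈ -0.022727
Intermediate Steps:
x(E) = -2 + E**2
B(f) = 0 (B(f) = (1 + (-2 + 1**2))*f = (1 + (-2 + 1))*f = (1 - 1)*f = 0*f = 0)
K = -44 (K = -44 + 0*(-49) = -44 + 0 = -44)
1/K = 1/(-44) = -1/44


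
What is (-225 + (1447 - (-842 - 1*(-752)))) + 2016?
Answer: 3328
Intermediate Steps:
(-225 + (1447 - (-842 - 1*(-752)))) + 2016 = (-225 + (1447 - (-842 + 752))) + 2016 = (-225 + (1447 - 1*(-90))) + 2016 = (-225 + (1447 + 90)) + 2016 = (-225 + 1537) + 2016 = 1312 + 2016 = 3328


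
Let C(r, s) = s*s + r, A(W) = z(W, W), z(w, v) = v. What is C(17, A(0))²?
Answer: 289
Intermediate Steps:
A(W) = W
C(r, s) = r + s² (C(r, s) = s² + r = r + s²)
C(17, A(0))² = (17 + 0²)² = (17 + 0)² = 17² = 289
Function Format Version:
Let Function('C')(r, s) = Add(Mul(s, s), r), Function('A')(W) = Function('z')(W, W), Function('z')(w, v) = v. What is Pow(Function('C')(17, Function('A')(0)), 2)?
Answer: 289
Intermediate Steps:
Function('A')(W) = W
Function('C')(r, s) = Add(r, Pow(s, 2)) (Function('C')(r, s) = Add(Pow(s, 2), r) = Add(r, Pow(s, 2)))
Pow(Function('C')(17, Function('A')(0)), 2) = Pow(Add(17, Pow(0, 2)), 2) = Pow(Add(17, 0), 2) = Pow(17, 2) = 289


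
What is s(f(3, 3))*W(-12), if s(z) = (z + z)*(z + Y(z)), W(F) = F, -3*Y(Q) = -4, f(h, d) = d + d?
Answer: -1056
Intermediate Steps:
f(h, d) = 2*d
Y(Q) = 4/3 (Y(Q) = -⅓*(-4) = 4/3)
s(z) = 2*z*(4/3 + z) (s(z) = (z + z)*(z + 4/3) = (2*z)*(4/3 + z) = 2*z*(4/3 + z))
s(f(3, 3))*W(-12) = (2*(2*3)*(4 + 3*(2*3))/3)*(-12) = ((⅔)*6*(4 + 3*6))*(-12) = ((⅔)*6*(4 + 18))*(-12) = ((⅔)*6*22)*(-12) = 88*(-12) = -1056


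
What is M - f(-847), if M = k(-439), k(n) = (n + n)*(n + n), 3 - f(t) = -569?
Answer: 770312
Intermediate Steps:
f(t) = 572 (f(t) = 3 - 1*(-569) = 3 + 569 = 572)
k(n) = 4*n² (k(n) = (2*n)*(2*n) = 4*n²)
M = 770884 (M = 4*(-439)² = 4*192721 = 770884)
M - f(-847) = 770884 - 1*572 = 770884 - 572 = 770312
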